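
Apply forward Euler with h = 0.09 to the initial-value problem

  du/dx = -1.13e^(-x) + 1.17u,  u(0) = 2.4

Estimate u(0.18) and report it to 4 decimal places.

Euler: u_{n+1} = u_n + h·f(x_n, u_n).
x=0.000000, u=2.400000: f=1.678000 → u ← 2.400000 + 0.09·1.678000 = 2.551020
x=0.090000, u=2.551020: f=1.951951 → u ← 2.551020 + 0.09·1.951951 = 2.726696
u(0.18) ≈ 2.7267

2.7267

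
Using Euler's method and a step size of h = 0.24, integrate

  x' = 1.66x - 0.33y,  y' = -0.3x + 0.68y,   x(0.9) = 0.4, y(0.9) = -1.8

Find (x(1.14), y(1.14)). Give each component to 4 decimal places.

0.7019, -2.1226

Euler on (x,y): x_{n+1} = x_n + h·x', y_{n+1} = y_n + h·y'.
0.900000: (0.400000, -1.800000); f=(1.258000, -1.344000) → (0.701920, -2.122560)
(x(1.14), y(1.14)) ≈ (0.7019, -2.1226)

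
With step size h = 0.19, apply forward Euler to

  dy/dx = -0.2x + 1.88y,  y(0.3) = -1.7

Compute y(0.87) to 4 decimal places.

-4.3220

Euler: y_{n+1} = y_n + h·f(x_n, y_n).
x=0.300000, y=-1.700000: f=-3.256000 → y ← -1.700000 + 0.19·(-3.256000) = -2.318640
x=0.490000, y=-2.318640: f=-4.457043 → y ← -2.318640 + 0.19·(-4.457043) = -3.165478
x=0.680000, y=-3.165478: f=-6.087099 → y ← -3.165478 + 0.19·(-6.087099) = -4.322027
y(0.87) ≈ -4.3220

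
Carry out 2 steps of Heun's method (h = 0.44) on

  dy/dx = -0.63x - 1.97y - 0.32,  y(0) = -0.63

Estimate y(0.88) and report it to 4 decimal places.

Heun: k1 = f(x_n, y_n); k2 = f(x_n + h, y_n + h·k1); y_{n+1} = y_n + (h/2)·(k1 + k2).
x=0.000000, y=-0.630000:
  k1 = f(0.000000, -0.630000) = 0.921100
  k2 = f(0.440000, -0.224716) = -0.154509
  y ← -0.630000 + (0.44/2)·(0.921100 + (-0.154509)) = -0.461350
x=0.440000, y=-0.461350:
  k1 = f(0.440000, -0.461350) = 0.311660
  k2 = f(0.880000, -0.324220) = -0.235687
  y ← -0.461350 + (0.44/2)·(0.311660 + (-0.235687)) = -0.444636
y(0.88) ≈ -0.4446

-0.4446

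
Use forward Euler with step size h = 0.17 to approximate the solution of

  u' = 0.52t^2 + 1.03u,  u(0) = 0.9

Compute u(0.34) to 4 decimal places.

1.2453

Euler: u_{n+1} = u_n + h·f(t_n, u_n).
t=0.000000, u=0.900000: f=0.927000 → u ← 0.900000 + 0.17·0.927000 = 1.057590
t=0.170000, u=1.057590: f=1.104346 → u ← 1.057590 + 0.17·1.104346 = 1.245329
u(0.34) ≈ 1.2453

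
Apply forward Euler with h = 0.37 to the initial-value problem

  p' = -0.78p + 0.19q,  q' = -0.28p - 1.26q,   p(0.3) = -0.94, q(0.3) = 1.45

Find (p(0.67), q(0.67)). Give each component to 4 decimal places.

-0.5668, 0.8714

Euler on (p,q): p_{n+1} = p_n + h·p', q_{n+1} = q_n + h·q'.
0.300000: (-0.940000, 1.450000); f=(1.008700, -1.563800) → (-0.566781, 0.871394)
(p(0.67), q(0.67)) ≈ (-0.5668, 0.8714)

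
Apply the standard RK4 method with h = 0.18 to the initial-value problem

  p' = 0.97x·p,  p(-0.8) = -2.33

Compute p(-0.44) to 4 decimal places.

-1.8764

RK4: k1 = f(x_n, p_n); k2 = f(x_n + h/2, p_n + (h/2)·k1); k3 = f(x_n + h/2, p_n + (h/2)·k2); k4 = f(x_n + h, p_n + h·k3); p_{n+1} = p_n + (h/6)·(k1 + 2k2 + 2k3 + k4).
x=-0.800000, p=-2.330000:
  k1 = f(-0.800000, -2.330000) = 1.808080
  k2 = f(-0.710000, -2.167273) = 1.492601
  k3 = f(-0.710000, -2.195666) = 1.512155
  k4 = f(-0.620000, -2.057812) = 1.237568
  p ← -2.330000 + (0.18/6)·(k1 + 2k2 + 2k3 + k4) = -2.058345
x=-0.620000, p=-2.058345:
  k1 = f(-0.620000, -2.058345) = 1.237889
  k2 = f(-0.530000, -1.946935) = 1.000919
  k3 = f(-0.530000, -1.968262) = 1.011884
  k4 = f(-0.440000, -1.876206) = 0.800765
  p ← -2.058345 + (0.18/6)·(k1 + 2k2 + 2k3 + k4) = -1.876417
p(-0.44) ≈ -1.8764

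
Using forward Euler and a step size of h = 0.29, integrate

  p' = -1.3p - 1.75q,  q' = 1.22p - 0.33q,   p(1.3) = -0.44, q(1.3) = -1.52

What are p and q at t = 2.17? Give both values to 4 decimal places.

Euler on (p,q): p_{n+1} = p_n + h·p', q_{n+1} = q_n + h·q'.
1.300000: (-0.440000, -1.520000); f=(3.232000, -0.035200) → (0.497280, -1.530208)
1.590000: (0.497280, -1.530208); f=(2.031400, 1.111650) → (1.086386, -1.207829)
1.880000: (1.086386, -1.207829); f=(0.701400, 1.723975) → (1.289792, -0.707877)
(p(2.17), q(2.17)) ≈ (1.2898, -0.7079)

1.2898, -0.7079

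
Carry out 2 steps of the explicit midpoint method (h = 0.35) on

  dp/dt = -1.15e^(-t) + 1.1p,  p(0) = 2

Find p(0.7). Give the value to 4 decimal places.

Midpoint: k1 = f(t_n, p_n); k2 = f(t_n + h/2, p_n + (h/2)·k1); p_{n+1} = p_n + h·k2.
t=0.000000, p=2.000000:
  k1 = f(0.000000, 2.000000) = 1.050000
  k2 = f(0.175000, 2.183750) = 1.436749
  p ← 2.000000 + 0.35·1.436749 = 2.502862
t=0.350000, p=2.502862:
  k1 = f(0.350000, 2.502862) = 1.942757
  k2 = f(0.525000, 2.842845) = 2.446841
  p ← 2.502862 + 0.35·2.446841 = 3.359257
p(0.7) ≈ 3.3593

3.3593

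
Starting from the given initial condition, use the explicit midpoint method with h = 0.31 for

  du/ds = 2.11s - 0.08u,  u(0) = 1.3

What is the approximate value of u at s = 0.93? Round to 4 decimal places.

Midpoint: k1 = f(s_n, u_n); k2 = f(s_n + h/2, u_n + (h/2)·k1); u_{n+1} = u_n + h·k2.
s=0.000000, u=1.300000:
  k1 = f(0.000000, 1.300000) = -0.104000
  k2 = f(0.155000, 1.283880) = 0.224340
  u ← 1.300000 + 0.31·0.224340 = 1.369545
s=0.310000, u=1.369545:
  k1 = f(0.310000, 1.369545) = 0.544536
  k2 = f(0.465000, 1.453948) = 0.864834
  u ← 1.369545 + 0.31·0.864834 = 1.637644
s=0.620000, u=1.637644:
  k1 = f(0.620000, 1.637644) = 1.177188
  k2 = f(0.775000, 1.820108) = 1.489641
  u ← 1.637644 + 0.31·1.489641 = 2.099433
u(0.93) ≈ 2.0994

2.0994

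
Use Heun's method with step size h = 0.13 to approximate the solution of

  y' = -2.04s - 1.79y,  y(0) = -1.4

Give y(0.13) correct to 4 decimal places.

-1.1294

Heun: k1 = f(s_n, y_n); k2 = f(s_n + h, y_n + h·k1); y_{n+1} = y_n + (h/2)·(k1 + k2).
s=0.000000, y=-1.400000:
  k1 = f(0.000000, -1.400000) = 2.506000
  k2 = f(0.130000, -1.074220) = 1.657654
  y ← -1.400000 + (0.13/2)·(2.506000 + 1.657654) = -1.129363
y(0.13) ≈ -1.1294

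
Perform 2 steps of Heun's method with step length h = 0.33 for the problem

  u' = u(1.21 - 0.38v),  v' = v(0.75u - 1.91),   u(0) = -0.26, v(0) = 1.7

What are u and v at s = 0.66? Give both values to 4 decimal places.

Heun on (u,v): k1 = f(s_n, state_n); k2 = f(s_n + h, state_n + h·k1); state_{n+1} = state_n + (h/2)·(k1 + k2).
0.000000: (-0.260000, 1.700000)
  k1 = (-0.146640, -3.578500)
  predictor → (-0.308391, 0.519095)
  k2 = (-0.312321, -1.111535)
  → (-0.335729, 0.926144)
0.330000: (-0.335729, 0.926144)
  k1 = (-0.288077, -2.002135)
  predictor → (-0.430794, 0.265440)
  k2 = (-0.477808, -0.592752)
  → (-0.462100, 0.497988)
(u(0.66), v(0.66)) ≈ (-0.4621, 0.4980)

-0.4621, 0.4980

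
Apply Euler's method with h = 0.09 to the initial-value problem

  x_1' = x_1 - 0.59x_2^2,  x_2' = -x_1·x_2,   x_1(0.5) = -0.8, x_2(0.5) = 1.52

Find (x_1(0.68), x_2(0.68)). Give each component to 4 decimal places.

-1.2252, 1.7753

Euler on (x_1,x_2): x_1_{n+1} = x_1_n + h·x_1', x_2_{n+1} = x_2_n + h·x_2'.
0.500000: (-0.800000, 1.520000); f=(-2.163136, 1.216000) → (-0.994682, 1.629440)
0.590000: (-0.994682, 1.629440); f=(-2.561176, 1.620775) → (-1.225188, 1.775310)
(x_1(0.68), x_2(0.68)) ≈ (-1.2252, 1.7753)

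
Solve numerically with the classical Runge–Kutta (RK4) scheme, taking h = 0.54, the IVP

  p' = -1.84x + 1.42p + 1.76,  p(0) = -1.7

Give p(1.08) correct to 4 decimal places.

RK4: k1 = f(x_n, p_n); k2 = f(x_n + h/2, p_n + (h/2)·k1); k3 = f(x_n + h/2, p_n + (h/2)·k2); k4 = f(x_n + h, p_n + h·k3); p_{n+1} = p_n + (h/6)·(k1 + 2k2 + 2k3 + k4).
x=0.000000, p=-1.700000:
  k1 = f(0.000000, -1.700000) = -0.654000
  k2 = f(0.270000, -1.876580) = -1.401544
  k3 = f(0.270000, -2.078417) = -1.688152
  k4 = f(0.540000, -2.611602) = -2.942075
  p ← -1.700000 + (0.54/6)·(k1 + 2k2 + 2k3 + k4) = -2.579792
x=0.540000, p=-2.579792:
  k1 = f(0.540000, -2.579792) = -2.896905
  k2 = f(0.810000, -3.361956) = -4.504378
  k3 = f(0.810000, -3.795974) = -5.120683
  k4 = f(1.080000, -5.344961) = -7.817044
  p ← -2.579792 + (0.54/6)·(k1 + 2k2 + 2k3 + k4) = -5.276558
p(1.08) ≈ -5.2766

-5.2766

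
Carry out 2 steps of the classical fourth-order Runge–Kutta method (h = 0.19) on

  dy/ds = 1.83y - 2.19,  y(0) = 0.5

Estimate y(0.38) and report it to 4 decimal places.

RK4: k1 = f(s_n, y_n); k2 = f(s_n + h/2, y_n + (h/2)·k1); k3 = f(s_n + h/2, y_n + (h/2)·k2); k4 = f(s_n + h, y_n + h·k3); y_{n+1} = y_n + (h/6)·(k1 + 2k2 + 2k3 + k4).
s=0.000000, y=0.500000:
  k1 = f(0.000000, 0.500000) = -1.275000
  k2 = f(0.095000, 0.378875) = -1.496659
  k3 = f(0.095000, 0.357817) = -1.535194
  k4 = f(0.190000, 0.208313) = -1.808787
  y ← 0.500000 + (0.19/6)·(k1 + 2k2 + 2k3 + k4) = 0.210329
s=0.190000, y=0.210329:
  k1 = f(0.190000, 0.210329) = -1.805097
  k2 = f(0.285000, 0.038845) = -2.118913
  k3 = f(0.285000, 0.009033) = -2.173470
  k4 = f(0.380000, -0.202630) = -2.560813
  y ← 0.210329 + (0.19/6)·(k1 + 2k2 + 2k3 + k4) = -0.199775
y(0.38) ≈ -0.1998

-0.1998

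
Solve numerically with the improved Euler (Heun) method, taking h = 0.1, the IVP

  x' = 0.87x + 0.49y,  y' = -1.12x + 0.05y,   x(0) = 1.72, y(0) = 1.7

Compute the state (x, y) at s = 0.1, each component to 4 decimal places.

1.9586, 1.5024

Heun on (x,y): k1 = f(s_n, state_n); k2 = f(s_n + h, state_n + h·k1); state_{n+1} = state_n + (h/2)·(k1 + k2).
0.000000: (1.720000, 1.700000)
  k1 = (2.329400, -1.841400)
  predictor → (1.952940, 1.515860)
  k2 = (2.441829, -2.111500)
  → (1.958561, 1.502355)
(x(0.1), y(0.1)) ≈ (1.9586, 1.5024)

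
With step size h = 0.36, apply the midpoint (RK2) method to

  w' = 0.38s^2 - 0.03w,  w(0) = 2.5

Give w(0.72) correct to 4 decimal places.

2.4908

Midpoint: k1 = f(s_n, w_n); k2 = f(s_n + h/2, w_n + (h/2)·k1); w_{n+1} = w_n + h·k2.
s=0.000000, w=2.500000:
  k1 = f(0.000000, 2.500000) = -0.075000
  k2 = f(0.180000, 2.486500) = -0.062283
  w ← 2.500000 + 0.36·(-0.062283) = 2.477578
s=0.360000, w=2.477578:
  k1 = f(0.360000, 2.477578) = -0.025079
  k2 = f(0.540000, 2.473064) = 0.036616
  w ← 2.477578 + 0.36·0.036616 = 2.490760
w(0.72) ≈ 2.4908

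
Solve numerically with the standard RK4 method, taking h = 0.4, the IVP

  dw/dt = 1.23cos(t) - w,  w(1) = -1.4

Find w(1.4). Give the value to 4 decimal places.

RK4: k1 = f(t_n, w_n); k2 = f(t_n + h/2, w_n + (h/2)·k1); k3 = f(t_n + h/2, w_n + (h/2)·k2); k4 = f(t_n + h, w_n + h·k3); w_{n+1} = w_n + (h/6)·(k1 + 2k2 + 2k3 + k4).
t=1.000000, w=-1.400000:
  k1 = f(1.000000, -1.400000) = 2.064572
  k2 = f(1.200000, -0.987086) = 1.432786
  k3 = f(1.200000, -1.113443) = 1.559143
  k4 = f(1.400000, -0.776343) = 0.985402
  w ← -1.400000 + (0.4/6)·(k1 + 2k2 + 2k3 + k4) = -0.797745
w(1.4) ≈ -0.7977

-0.7977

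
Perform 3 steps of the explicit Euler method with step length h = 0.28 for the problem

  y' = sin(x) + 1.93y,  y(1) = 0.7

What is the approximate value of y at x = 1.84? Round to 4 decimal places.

3.8108

Euler: y_{n+1} = y_n + h·f(x_n, y_n).
x=1.000000, y=0.700000: f=2.192471 → y ← 0.700000 + 0.28·2.192471 = 1.313892
x=1.280000, y=1.313892: f=3.493827 → y ← 1.313892 + 0.28·3.493827 = 2.292163
x=1.560000, y=2.292163: f=5.423817 → y ← 2.292163 + 0.28·5.423817 = 3.810832
y(1.84) ≈ 3.8108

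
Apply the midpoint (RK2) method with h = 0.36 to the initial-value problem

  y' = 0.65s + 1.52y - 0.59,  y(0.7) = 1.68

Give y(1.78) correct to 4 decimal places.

Midpoint: k1 = f(s_n, y_n); k2 = f(s_n + h/2, y_n + (h/2)·k1); y_{n+1} = y_n + h·k2.
s=0.700000, y=1.680000:
  k1 = f(0.700000, 1.680000) = 2.418600
  k2 = f(0.880000, 2.115348) = 3.197329
  y ← 1.680000 + 0.36·3.197329 = 2.831038
s=1.060000, y=2.831038:
  k1 = f(1.060000, 2.831038) = 4.402178
  k2 = f(1.240000, 3.623431) = 5.723614
  y ← 2.831038 + 0.36·5.723614 = 4.891540
s=1.420000, y=4.891540:
  k1 = f(1.420000, 4.891540) = 7.768140
  k2 = f(1.600000, 6.289805) = 10.010503
  y ← 4.891540 + 0.36·10.010503 = 8.495321
y(1.78) ≈ 8.4953

8.4953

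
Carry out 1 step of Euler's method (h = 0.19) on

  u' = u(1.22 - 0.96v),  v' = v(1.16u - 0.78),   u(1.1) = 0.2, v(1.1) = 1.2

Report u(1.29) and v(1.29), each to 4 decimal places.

0.2026, 1.0751

Euler on (u,v): u_{n+1} = u_n + h·u', v_{n+1} = v_n + h·v'.
1.100000: (0.200000, 1.200000); f=(0.013600, -0.657600) → (0.202584, 1.075056)
(u(1.29), v(1.29)) ≈ (0.2026, 1.0751)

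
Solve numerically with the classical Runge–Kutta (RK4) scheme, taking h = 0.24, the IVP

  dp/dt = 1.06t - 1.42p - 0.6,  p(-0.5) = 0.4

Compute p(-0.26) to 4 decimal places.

RK4: k1 = f(t_n, p_n); k2 = f(t_n + h/2, p_n + (h/2)·k1); k3 = f(t_n + h/2, p_n + (h/2)·k2); k4 = f(t_n + h, p_n + h·k3); p_{n+1} = p_n + (h/6)·(k1 + 2k2 + 2k3 + k4).
t=-0.500000, p=0.400000:
  k1 = f(-0.500000, 0.400000) = -1.698000
  k2 = f(-0.380000, 0.196240) = -1.281461
  k3 = f(-0.380000, 0.246225) = -1.352439
  k4 = f(-0.260000, 0.075415) = -0.982689
  p ← 0.400000 + (0.24/6)·(k1 + 2k2 + 2k3 + k4) = 0.082060
p(-0.26) ≈ 0.0821

0.0821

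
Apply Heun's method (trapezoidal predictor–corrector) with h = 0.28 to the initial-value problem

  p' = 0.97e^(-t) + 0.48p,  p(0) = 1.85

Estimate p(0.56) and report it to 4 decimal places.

2.9063

Heun: k1 = f(t_n, p_n); k2 = f(t_n + h, p_n + h·k1); p_{n+1} = p_n + (h/2)·(k1 + k2).
t=0.000000, p=1.850000:
  k1 = f(0.000000, 1.850000) = 1.858000
  k2 = f(0.280000, 2.370240) = 1.870825
  p ← 1.850000 + (0.28/2)·(1.858000 + 1.870825) = 2.372036
t=0.280000, p=2.372036:
  k1 = f(0.280000, 2.372036) = 1.871687
  k2 = f(0.560000, 2.896108) = 1.944205
  p ← 2.372036 + (0.28/2)·(1.871687 + 1.944205) = 2.906260
p(0.56) ≈ 2.9063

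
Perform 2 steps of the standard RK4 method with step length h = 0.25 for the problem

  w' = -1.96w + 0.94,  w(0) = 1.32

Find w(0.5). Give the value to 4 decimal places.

RK4: k1 = f(x_n, w_n); k2 = f(x_n + h/2, w_n + (h/2)·k1); k3 = f(x_n + h/2, w_n + (h/2)·k2); k4 = f(x_n + h, w_n + h·k3); w_{n+1} = w_n + (h/6)·(k1 + 2k2 + 2k3 + k4).
x=0.000000, w=1.320000:
  k1 = f(0.000000, 1.320000) = -1.647200
  k2 = f(0.125000, 1.114100) = -1.243636
  k3 = f(0.125000, 1.164546) = -1.342509
  k4 = f(0.250000, 0.984373) = -0.989371
  w ← 1.320000 + (0.25/6)·(k1 + 2k2 + 2k3 + k4) = 0.994631
x=0.250000, w=0.994631:
  k1 = f(0.250000, 0.994631) = -1.009476
  k2 = f(0.375000, 0.868446) = -0.762155
  k3 = f(0.375000, 0.899361) = -0.822748
  k4 = f(0.500000, 0.788944) = -0.606330
  w ← 0.994631 + (0.25/6)·(k1 + 2k2 + 2k3 + k4) = 0.795230
w(0.5) ≈ 0.7952

0.7952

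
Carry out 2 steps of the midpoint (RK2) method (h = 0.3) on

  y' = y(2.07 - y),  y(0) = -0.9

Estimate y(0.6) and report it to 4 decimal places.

Midpoint: k1 = f(x_n, y_n); k2 = f(x_n + h/2, y_n + (h/2)·k1); y_{n+1} = y_n + h·k2.
x=0.000000, y=-0.900000:
  k1 = f(0.000000, -0.900000) = -2.673000
  k2 = f(0.150000, -1.300950) = -4.385437
  y ← -0.900000 + 0.3·(-4.385437) = -2.215631
x=0.300000, y=-2.215631:
  k1 = f(0.300000, -2.215631) = -9.495378
  k2 = f(0.450000, -3.639938) = -20.783820
  y ← -2.215631 + 0.3·(-20.783820) = -8.450777
y(0.6) ≈ -8.4508

-8.4508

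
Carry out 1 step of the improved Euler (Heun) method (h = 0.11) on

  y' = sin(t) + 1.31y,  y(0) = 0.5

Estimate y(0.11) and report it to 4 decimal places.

0.5833

Heun: k1 = f(t_n, y_n); k2 = f(t_n + h, y_n + h·k1); y_{n+1} = y_n + (h/2)·(k1 + k2).
t=0.000000, y=0.500000:
  k1 = f(0.000000, 0.500000) = 0.655000
  k2 = f(0.110000, 0.572050) = 0.859164
  y ← 0.500000 + (0.11/2)·(0.655000 + 0.859164) = 0.583279
y(0.11) ≈ 0.5833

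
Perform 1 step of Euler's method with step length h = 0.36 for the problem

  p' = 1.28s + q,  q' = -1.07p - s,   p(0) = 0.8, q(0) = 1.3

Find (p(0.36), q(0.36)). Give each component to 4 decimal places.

Euler on (p,q): p_{n+1} = p_n + h·p', q_{n+1} = q_n + h·q'.
0.000000: (0.800000, 1.300000); f=(1.300000, -0.856000) → (1.268000, 0.991840)
(p(0.36), q(0.36)) ≈ (1.2680, 0.9918)

1.2680, 0.9918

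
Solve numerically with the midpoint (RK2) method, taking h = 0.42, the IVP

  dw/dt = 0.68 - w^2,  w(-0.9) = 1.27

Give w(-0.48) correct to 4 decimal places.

Midpoint: k1 = f(t_n, w_n); k2 = f(t_n + h/2, w_n + (h/2)·k1); w_{n+1} = w_n + h·k2.
t=-0.900000, w=1.270000:
  k1 = f(-0.900000, 1.270000) = -0.932900
  k2 = f(-0.690000, 1.074091) = -0.473671
  w ← 1.270000 + 0.42·(-0.473671) = 1.071058
w(-0.48) ≈ 1.0711

1.0711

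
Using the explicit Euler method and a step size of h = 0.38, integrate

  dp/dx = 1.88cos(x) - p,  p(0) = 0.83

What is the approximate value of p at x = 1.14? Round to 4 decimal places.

1.4016

Euler: p_{n+1} = p_n + h·f(x_n, p_n).
x=0.000000, p=0.830000: f=1.050000 → p ← 0.830000 + 0.38·1.050000 = 1.229000
x=0.380000, p=1.229000: f=0.516890 → p ← 1.229000 + 0.38·0.516890 = 1.425418
x=0.760000, p=1.425418: f=-0.062726 → p ← 1.425418 + 0.38·(-0.062726) = 1.401582
p(1.14) ≈ 1.4016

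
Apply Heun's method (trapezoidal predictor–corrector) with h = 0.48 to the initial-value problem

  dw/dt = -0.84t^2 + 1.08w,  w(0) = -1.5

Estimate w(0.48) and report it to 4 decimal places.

Heun: k1 = f(t_n, w_n); k2 = f(t_n + h, w_n + h·k1); w_{n+1} = w_n + (h/2)·(k1 + k2).
t=0.000000, w=-1.500000:
  k1 = f(0.000000, -1.500000) = -1.620000
  k2 = f(0.480000, -2.277600) = -2.653344
  w ← -1.500000 + (0.48/2)·(-1.620000 + (-2.653344)) = -2.525603
w(0.48) ≈ -2.5256

-2.5256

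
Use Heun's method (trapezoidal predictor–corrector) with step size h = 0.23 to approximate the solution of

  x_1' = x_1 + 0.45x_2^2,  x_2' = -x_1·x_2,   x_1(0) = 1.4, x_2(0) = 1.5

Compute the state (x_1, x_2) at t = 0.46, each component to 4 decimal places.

2.5415, 0.6343

Heun on (x_1,x_2): k1 = f(t_n, state_n); k2 = f(t_n + h, state_n + h·k1); state_{n+1} = state_n + (h/2)·(k1 + k2).
0.000000: (1.400000, 1.500000)
  k1 = (2.412500, -2.100000)
  predictor → (1.954875, 1.017000)
  k2 = (2.420305, -1.988108)
  → (1.955773, 1.029868)
0.230000: (1.955773, 1.029868)
  k1 = (2.433055, -2.014187)
  predictor → (2.515375, 0.566605)
  k2 = (2.659844, -1.425223)
  → (2.541456, 0.634335)
(x_1(0.46), x_2(0.46)) ≈ (2.5415, 0.6343)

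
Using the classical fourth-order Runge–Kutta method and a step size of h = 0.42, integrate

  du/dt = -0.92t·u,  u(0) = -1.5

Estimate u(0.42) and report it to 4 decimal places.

RK4: k1 = f(t_n, u_n); k2 = f(t_n + h/2, u_n + (h/2)·k1); k3 = f(t_n + h/2, u_n + (h/2)·k2); k4 = f(t_n + h, u_n + h·k3); u_{n+1} = u_n + (h/6)·(k1 + 2k2 + 2k3 + k4).
t=0.000000, u=-1.500000:
  k1 = f(0.000000, -1.500000) = 0.000000
  k2 = f(0.210000, -1.500000) = 0.289800
  k3 = f(0.210000, -1.439142) = 0.278042
  k4 = f(0.420000, -1.383222) = 0.534477
  u ← -1.500000 + (0.42/6)·(k1 + 2k2 + 2k3 + k4) = -1.383089
u(0.42) ≈ -1.3831

-1.3831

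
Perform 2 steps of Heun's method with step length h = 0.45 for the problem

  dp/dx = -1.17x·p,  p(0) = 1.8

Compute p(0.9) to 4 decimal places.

Heun: k1 = f(x_n, p_n); k2 = f(x_n + h, p_n + h·k1); p_{n+1} = p_n + (h/2)·(k1 + k2).
x=0.000000, p=1.800000:
  k1 = f(0.000000, 1.800000) = 0.000000
  k2 = f(0.450000, 1.800000) = -0.947700
  p ← 1.800000 + (0.45/2)·(0.000000 + (-0.947700)) = 1.586768
x=0.450000, p=1.586768:
  k1 = f(0.450000, 1.586768) = -0.835433
  k2 = f(0.900000, 1.210823) = -1.274996
  p ← 1.586768 + (0.45/2)·(-0.835433 + (-1.274996)) = 1.111921
p(0.9) ≈ 1.1119

1.1119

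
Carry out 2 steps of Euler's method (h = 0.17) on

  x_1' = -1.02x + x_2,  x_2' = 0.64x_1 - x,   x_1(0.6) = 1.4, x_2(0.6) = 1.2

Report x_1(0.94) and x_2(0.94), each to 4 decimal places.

1.5790, 1.2826

Euler on (x_1,x_2): x_1_{n+1} = x_1_n + h·x_1', x_2_{n+1} = x_2_n + h·x_2'.
0.600000: (1.400000, 1.200000); f=(0.588000, 0.296000) → (1.499960, 1.250320)
0.770000: (1.499960, 1.250320); f=(0.464920, 0.189974) → (1.578996, 1.282616)
(x_1(0.94), x_2(0.94)) ≈ (1.5790, 1.2826)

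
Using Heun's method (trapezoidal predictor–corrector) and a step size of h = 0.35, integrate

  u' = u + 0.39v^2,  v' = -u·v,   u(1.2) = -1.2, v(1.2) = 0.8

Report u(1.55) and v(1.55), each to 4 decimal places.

Heun on (u,v): k1 = f(t_n, state_n); k2 = f(t_n + h, state_n + h·k1); state_{n+1} = state_n + (h/2)·(k1 + k2).
1.200000: (-1.200000, 0.800000)
  k1 = (-0.950400, 0.960000)
  predictor → (-1.532640, 1.136000)
  k2 = (-1.029347, 1.741079)
  → (-1.546456, 1.272689)
(u(1.55), v(1.55)) ≈ (-1.5465, 1.2727)

-1.5465, 1.2727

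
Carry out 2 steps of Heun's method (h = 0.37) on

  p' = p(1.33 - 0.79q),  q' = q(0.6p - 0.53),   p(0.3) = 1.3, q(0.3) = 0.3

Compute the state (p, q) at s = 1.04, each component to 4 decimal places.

2.7910, 0.4737

Heun on (p,q): k1 = f(s_n, state_n); k2 = f(s_n + h, state_n + h·k1); state_{n+1} = state_n + (h/2)·(k1 + k2).
0.300000: (1.300000, 0.300000)
  k1 = (1.420900, 0.075000)
  predictor → (1.825733, 0.327750)
  k2 = (1.955502, 0.185323)
  → (1.924634, 0.348160)
0.670000: (1.924634, 0.348160)
  k1 = (2.030400, 0.217523)
  predictor → (2.675882, 0.428643)
  k2 = (2.652794, 0.461019)
  → (2.791025, 0.473690)
(p(1.04), q(1.04)) ≈ (2.7910, 0.4737)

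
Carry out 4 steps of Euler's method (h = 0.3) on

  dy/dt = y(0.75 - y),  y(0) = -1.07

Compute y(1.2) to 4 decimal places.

-17.7670

Euler: y_{n+1} = y_n + h·f(t_n, y_n).
t=0.000000, y=-1.070000: f=-1.947400 → y ← -1.070000 + 0.3·(-1.947400) = -1.654220
t=0.300000, y=-1.654220: f=-3.977109 → y ← -1.654220 + 0.3·(-3.977109) = -2.847353
t=0.600000, y=-2.847353: f=-10.242932 → y ← -2.847353 + 0.3·(-10.242932) = -5.920232
t=0.900000, y=-5.920232: f=-39.489322 → y ← -5.920232 + 0.3·(-39.489322) = -17.767029
y(1.2) ≈ -17.7670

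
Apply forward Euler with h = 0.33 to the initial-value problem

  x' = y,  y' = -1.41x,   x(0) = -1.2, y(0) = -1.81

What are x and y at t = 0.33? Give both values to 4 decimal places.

-1.7973, -1.2516

Euler on (x,y): x_{n+1} = x_n + h·x', y_{n+1} = y_n + h·y'.
0.000000: (-1.200000, -1.810000); f=(-1.810000, 1.692000) → (-1.797300, -1.251640)
(x(0.33), y(0.33)) ≈ (-1.7973, -1.2516)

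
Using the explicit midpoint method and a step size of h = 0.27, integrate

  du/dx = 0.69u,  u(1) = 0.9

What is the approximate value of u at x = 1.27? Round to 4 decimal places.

1.0833

Midpoint: k1 = f(x_n, u_n); k2 = f(x_n + h/2, u_n + (h/2)·k1); u_{n+1} = u_n + h·k2.
x=1.000000, u=0.900000:
  k1 = f(1.000000, 0.900000) = 0.621000
  k2 = f(1.135000, 0.983835) = 0.678846
  u ← 0.900000 + 0.27·0.678846 = 1.083288
u(1.27) ≈ 1.0833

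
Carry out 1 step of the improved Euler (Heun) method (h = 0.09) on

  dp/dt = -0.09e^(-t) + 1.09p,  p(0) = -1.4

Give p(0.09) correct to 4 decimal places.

-1.5522

Heun: k1 = f(t_n, p_n); k2 = f(t_n + h, p_n + h·k1); p_{n+1} = p_n + (h/2)·(k1 + k2).
t=0.000000, p=-1.400000:
  k1 = f(0.000000, -1.400000) = -1.616000
  k2 = f(0.090000, -1.545440) = -1.766783
  p ← -1.400000 + (0.09/2)·(-1.616000 + (-1.766783)) = -1.552225
p(0.09) ≈ -1.5522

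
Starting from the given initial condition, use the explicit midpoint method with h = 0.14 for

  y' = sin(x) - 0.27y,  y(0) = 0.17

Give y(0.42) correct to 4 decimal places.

Midpoint: k1 = f(x_n, y_n); k2 = f(x_n + h/2, y_n + (h/2)·k1); y_{n+1} = y_n + h·k2.
x=0.000000, y=0.170000:
  k1 = f(0.000000, 0.170000) = -0.045900
  k2 = f(0.070000, 0.166787) = 0.024910
  y ← 0.170000 + 0.14·0.024910 = 0.173487
x=0.140000, y=0.173487:
  k1 = f(0.140000, 0.173487) = 0.092702
  k2 = f(0.210000, 0.179977) = 0.159866
  y ← 0.173487 + 0.14·0.159866 = 0.195869
x=0.280000, y=0.195869:
  k1 = f(0.280000, 0.195869) = 0.223471
  k2 = f(0.350000, 0.211512) = 0.285790
  y ← 0.195869 + 0.14·0.285790 = 0.235879
y(0.42) ≈ 0.2359

0.2359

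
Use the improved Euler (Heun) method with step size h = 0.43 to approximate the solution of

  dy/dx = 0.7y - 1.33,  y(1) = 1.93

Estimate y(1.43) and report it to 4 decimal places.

1.9404

Heun: k1 = f(x_n, y_n); k2 = f(x_n + h, y_n + h·k1); y_{n+1} = y_n + (h/2)·(k1 + k2).
x=1.000000, y=1.930000:
  k1 = f(1.000000, 1.930000) = 0.021000
  k2 = f(1.430000, 1.939030) = 0.027321
  y ← 1.930000 + (0.43/2)·(0.021000 + 0.027321) = 1.940389
y(1.43) ≈ 1.9404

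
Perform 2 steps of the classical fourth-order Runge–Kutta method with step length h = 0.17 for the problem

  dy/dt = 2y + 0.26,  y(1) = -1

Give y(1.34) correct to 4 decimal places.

-1.8472

RK4: k1 = f(t_n, y_n); k2 = f(t_n + h/2, y_n + (h/2)·k1); k3 = f(t_n + h/2, y_n + (h/2)·k2); k4 = f(t_n + h, y_n + h·k3); y_{n+1} = y_n + (h/6)·(k1 + 2k2 + 2k3 + k4).
t=1.000000, y=-1.000000:
  k1 = f(1.000000, -1.000000) = -1.740000
  k2 = f(1.085000, -1.147900) = -2.035800
  k3 = f(1.085000, -1.173043) = -2.086086
  k4 = f(1.170000, -1.354635) = -2.449269
  y ← -1.000000 + (0.17/6)·(k1 + 2k2 + 2k3 + k4) = -1.352270
t=1.170000, y=-1.352270:
  k1 = f(1.170000, -1.352270) = -2.444539
  k2 = f(1.255000, -1.560055) = -2.860111
  k3 = f(1.255000, -1.595379) = -2.930758
  k4 = f(1.340000, -1.850498) = -3.440997
  y ← -1.352270 + (0.17/6)·(k1 + 2k2 + 2k3 + k4) = -1.847176
y(1.34) ≈ -1.8472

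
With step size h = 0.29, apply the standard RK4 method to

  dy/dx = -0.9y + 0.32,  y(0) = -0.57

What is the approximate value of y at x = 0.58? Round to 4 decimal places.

-0.1936

RK4: k1 = f(x_n, y_n); k2 = f(x_n + h/2, y_n + (h/2)·k1); k3 = f(x_n + h/2, y_n + (h/2)·k2); k4 = f(x_n + h, y_n + h·k3); y_{n+1} = y_n + (h/6)·(k1 + 2k2 + 2k3 + k4).
x=0.000000, y=-0.570000:
  k1 = f(0.000000, -0.570000) = 0.833000
  k2 = f(0.145000, -0.449215) = 0.724293
  k3 = f(0.145000, -0.464977) = 0.738480
  k4 = f(0.290000, -0.355841) = 0.640257
  y ← -0.570000 + (0.29/6)·(k1 + 2k2 + 2k3 + k4) = -0.357391
x=0.290000, y=-0.357391:
  k1 = f(0.290000, -0.357391) = 0.641652
  k2 = f(0.435000, -0.264352) = 0.557916
  k3 = f(0.435000, -0.276493) = 0.568844
  k4 = f(0.580000, -0.192426) = 0.493184
  y ← -0.357391 + (0.29/6)·(k1 + 2k2 + 2k3 + k4) = -0.193621
y(0.58) ≈ -0.1936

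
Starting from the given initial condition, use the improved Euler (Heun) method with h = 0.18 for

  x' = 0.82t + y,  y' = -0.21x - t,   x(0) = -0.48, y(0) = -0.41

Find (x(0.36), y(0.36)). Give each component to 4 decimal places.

-0.5733, -0.4340

Heun on (x,y): k1 = f(t_n, state_n); k2 = f(t_n + h, state_n + h·k1); state_{n+1} = state_n + (h/2)·(k1 + k2).
0.000000: (-0.480000, -0.410000)
  k1 = (-0.410000, 0.100800)
  predictor → (-0.553800, -0.391856)
  k2 = (-0.244256, -0.063702)
  → (-0.538883, -0.406661)
0.180000: (-0.538883, -0.406661)
  k1 = (-0.259061, -0.066835)
  predictor → (-0.585514, -0.418691)
  k2 = (-0.123491, -0.237042)
  → (-0.573313, -0.434010)
(x(0.36), y(0.36)) ≈ (-0.5733, -0.4340)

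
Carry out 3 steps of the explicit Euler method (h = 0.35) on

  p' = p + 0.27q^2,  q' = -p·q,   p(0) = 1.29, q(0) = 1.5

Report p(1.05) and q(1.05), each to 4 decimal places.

3.6541, 0.0141

Euler on (p,q): p_{n+1} = p_n + h·p', q_{n+1} = q_n + h·q'.
0.000000: (1.290000, 1.500000); f=(1.897500, -1.935000) → (1.954125, 0.822750)
0.350000: (1.954125, 0.822750); f=(2.136893, -1.607756) → (2.702037, 0.260035)
0.700000: (2.702037, 0.260035); f=(2.720294, -0.702625) → (3.654141, 0.014117)
(p(1.05), q(1.05)) ≈ (3.6541, 0.0141)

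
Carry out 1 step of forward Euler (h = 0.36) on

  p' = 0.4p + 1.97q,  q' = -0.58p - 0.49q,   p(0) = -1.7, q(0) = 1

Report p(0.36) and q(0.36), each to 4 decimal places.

-1.2356, 1.1786

Euler on (p,q): p_{n+1} = p_n + h·p', q_{n+1} = q_n + h·q'.
0.000000: (-1.700000, 1.000000); f=(1.290000, 0.496000) → (-1.235600, 1.178560)
(p(0.36), q(0.36)) ≈ (-1.2356, 1.1786)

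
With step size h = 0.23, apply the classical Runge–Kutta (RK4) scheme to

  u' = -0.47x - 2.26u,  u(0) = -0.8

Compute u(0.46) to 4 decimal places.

RK4: k1 = f(x_n, u_n); k2 = f(x_n + h/2, u_n + (h/2)·k1); k3 = f(x_n + h/2, u_n + (h/2)·k2); k4 = f(x_n + h, u_n + h·k3); u_{n+1} = u_n + (h/6)·(k1 + 2k2 + 2k3 + k4).
x=0.000000, u=-0.800000:
  k1 = f(0.000000, -0.800000) = 1.808000
  k2 = f(0.115000, -0.592080) = 1.284051
  k3 = f(0.115000, -0.652334) = 1.420225
  k4 = f(0.230000, -0.473348) = 0.961667
  u ← -0.800000 + (0.23/6)·(k1 + 2k2 + 2k3 + k4) = -0.486502
x=0.230000, u=-0.486502:
  k1 = f(0.230000, -0.486502) = 0.991394
  k2 = f(0.345000, -0.372491) = 0.679680
  k3 = f(0.345000, -0.408338) = 0.760695
  k4 = f(0.460000, -0.311542) = 0.487885
  u ← -0.486502 + (0.23/6)·(k1 + 2k2 + 2k3 + k4) = -0.319367
u(0.46) ≈ -0.3194

-0.3194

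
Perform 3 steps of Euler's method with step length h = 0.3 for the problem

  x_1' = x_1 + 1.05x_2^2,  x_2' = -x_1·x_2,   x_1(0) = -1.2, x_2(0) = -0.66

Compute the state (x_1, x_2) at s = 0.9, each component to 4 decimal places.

-1.5579, -1.8939

Euler on (x_1,x_2): x_1_{n+1} = x_1_n + h·x_1', x_2_{n+1} = x_2_n + h·x_2'.
0.000000: (-1.200000, -0.660000); f=(-0.742620, -0.792000) → (-1.422786, -0.897600)
0.300000: (-1.422786, -0.897600); f=(-0.576816, -1.277093) → (-1.595831, -1.280728)
0.600000: (-1.595831, -1.280728); f=(0.126446, -2.043825) → (-1.557897, -1.893875)
(x_1(0.9), x_2(0.9)) ≈ (-1.5579, -1.8939)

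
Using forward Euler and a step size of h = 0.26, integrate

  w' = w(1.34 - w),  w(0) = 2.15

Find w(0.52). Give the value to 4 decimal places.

1.5396

Euler: w_{n+1} = w_n + h·f(x_n, w_n).
x=0.000000, w=2.150000: f=-1.741500 → w ← 2.150000 + 0.26·(-1.741500) = 1.697210
x=0.260000, w=1.697210: f=-0.606260 → w ← 1.697210 + 0.26·(-0.606260) = 1.539582
w(0.52) ≈ 1.5396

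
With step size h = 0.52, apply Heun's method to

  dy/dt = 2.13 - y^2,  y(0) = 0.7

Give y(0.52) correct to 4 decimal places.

Heun: k1 = f(t_n, y_n); k2 = f(t_n + h, y_n + h·k1); y_{n+1} = y_n + (h/2)·(k1 + k2).
t=0.000000, y=0.700000:
  k1 = f(0.000000, 0.700000) = 1.640000
  k2 = f(0.520000, 1.552800) = -0.281188
  y ← 0.700000 + (0.52/2)·(1.640000 + (-0.281188)) = 1.053291
y(0.52) ≈ 1.0533

1.0533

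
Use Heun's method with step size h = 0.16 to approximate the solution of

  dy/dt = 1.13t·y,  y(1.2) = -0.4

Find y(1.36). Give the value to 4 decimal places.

Heun: k1 = f(t_n, y_n); k2 = f(t_n + h, y_n + h·k1); y_{n+1} = y_n + (h/2)·(k1 + k2).
t=1.200000, y=-0.400000:
  k1 = f(1.200000, -0.400000) = -0.542400
  k2 = f(1.360000, -0.486784) = -0.748090
  y ← -0.400000 + (0.16/2)·(-0.542400 + (-0.748090)) = -0.503239
y(1.36) ≈ -0.5032

-0.5032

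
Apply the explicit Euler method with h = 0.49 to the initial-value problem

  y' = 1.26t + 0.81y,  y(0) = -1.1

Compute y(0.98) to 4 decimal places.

Euler: y_{n+1} = y_n + h·f(t_n, y_n).
t=0.000000, y=-1.100000: f=-0.891000 → y ← -1.100000 + 0.49·(-0.891000) = -1.536590
t=0.490000, y=-1.536590: f=-0.627238 → y ← -1.536590 + 0.49·(-0.627238) = -1.843937
y(0.98) ≈ -1.8439

-1.8439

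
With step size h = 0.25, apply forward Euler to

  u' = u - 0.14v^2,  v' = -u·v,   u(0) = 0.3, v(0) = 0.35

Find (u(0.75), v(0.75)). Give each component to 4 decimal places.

0.5716, 0.2600

Euler on (u,v): u_{n+1} = u_n + h·u', v_{n+1} = v_n + h·v'.
0.000000: (0.300000, 0.350000); f=(0.282850, -0.105000) → (0.370713, 0.323750)
0.250000: (0.370713, 0.323750); f=(0.356039, -0.120018) → (0.459722, 0.293745)
0.500000: (0.459722, 0.293745); f=(0.447642, -0.135041) → (0.571633, 0.259985)
(u(0.75), v(0.75)) ≈ (0.5716, 0.2600)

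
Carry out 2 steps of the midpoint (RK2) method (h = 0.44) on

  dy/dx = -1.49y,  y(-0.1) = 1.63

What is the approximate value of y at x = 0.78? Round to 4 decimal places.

Midpoint: k1 = f(x_n, y_n); k2 = f(x_n + h/2, y_n + (h/2)·k1); y_{n+1} = y_n + h·k2.
x=-0.100000, y=1.630000:
  k1 = f(-0.100000, 1.630000) = -2.428700
  k2 = f(0.120000, 1.095686) = -1.632572
  y ← 1.630000 + 0.44·(-1.632572) = 0.911668
x=0.340000, y=0.911668:
  k1 = f(0.340000, 0.911668) = -1.358386
  k2 = f(0.560000, 0.612823) = -0.913107
  y ← 0.911668 + 0.44·(-0.913107) = 0.509901
y(0.78) ≈ 0.5099

0.5099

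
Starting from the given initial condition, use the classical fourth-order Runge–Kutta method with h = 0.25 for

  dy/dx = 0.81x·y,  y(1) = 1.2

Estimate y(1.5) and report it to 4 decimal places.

1.9908

RK4: k1 = f(x_n, y_n); k2 = f(x_n + h/2, y_n + (h/2)·k1); k3 = f(x_n + h/2, y_n + (h/2)·k2); k4 = f(x_n + h, y_n + h·k3); y_{n+1} = y_n + (h/6)·(k1 + 2k2 + 2k3 + k4).
x=1.000000, y=1.200000:
  k1 = f(1.000000, 1.200000) = 0.972000
  k2 = f(1.125000, 1.321500) = 1.204217
  k3 = f(1.125000, 1.350527) = 1.230668
  k4 = f(1.250000, 1.507667) = 1.526513
  y ← 1.200000 + (0.25/6)·(k1 + 2k2 + 2k3 + k4) = 1.507012
x=1.250000, y=1.507012:
  k1 = f(1.250000, 1.507012) = 1.525849
  k2 = f(1.375000, 1.697743) = 1.890861
  k3 = f(1.375000, 1.743369) = 1.941678
  k4 = f(1.500000, 1.992431) = 2.420804
  y ← 1.507012 + (0.25/6)·(k1 + 2k2 + 2k3 + k4) = 1.990834
y(1.5) ≈ 1.9908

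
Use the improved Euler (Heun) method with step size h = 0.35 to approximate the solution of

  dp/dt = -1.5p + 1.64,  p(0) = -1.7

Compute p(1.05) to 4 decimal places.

0.4505

Heun: k1 = f(t_n, p_n); k2 = f(t_n + h, p_n + h·k1); p_{n+1} = p_n + (h/2)·(k1 + k2).
t=0.000000, p=-1.700000:
  k1 = f(0.000000, -1.700000) = 4.190000
  k2 = f(0.350000, -0.233500) = 1.990250
  p ← -1.700000 + (0.35/2)·(4.190000 + 1.990250) = -0.618456
t=0.350000, p=-0.618456:
  k1 = f(0.350000, -0.618456) = 2.567684
  k2 = f(0.700000, 0.280233) = 1.219650
  p ← -0.618456 + (0.35/2)·(2.567684 + 1.219650) = 0.044327
t=0.700000, p=0.044327:
  k1 = f(0.700000, 0.044327) = 1.573509
  k2 = f(1.050000, 0.595055) = 0.747417
  p ← 0.044327 + (0.35/2)·(1.573509 + 0.747417) = 0.450489
p(1.05) ≈ 0.4505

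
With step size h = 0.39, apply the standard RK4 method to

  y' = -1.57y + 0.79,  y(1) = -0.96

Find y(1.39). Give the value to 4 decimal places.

-0.2910

RK4: k1 = f(s_n, y_n); k2 = f(s_n + h/2, y_n + (h/2)·k1); k3 = f(s_n + h/2, y_n + (h/2)·k2); k4 = f(s_n + h, y_n + h·k3); y_{n+1} = y_n + (h/6)·(k1 + 2k2 + 2k3 + k4).
s=1.000000, y=-0.960000:
  k1 = f(1.000000, -0.960000) = 2.297200
  k2 = f(1.195000, -0.512046) = 1.593912
  k3 = f(1.195000, -0.649187) = 1.809224
  k4 = f(1.390000, -0.254403) = 1.189412
  y ← -0.960000 + (0.39/6)·(k1 + 2k2 + 2k3 + k4) = -0.290963
y(1.39) ≈ -0.2910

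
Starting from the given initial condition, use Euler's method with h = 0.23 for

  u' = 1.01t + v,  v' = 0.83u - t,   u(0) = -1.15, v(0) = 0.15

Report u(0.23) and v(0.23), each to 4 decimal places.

Euler on (u,v): u_{n+1} = u_n + h·u', v_{n+1} = v_n + h·v'.
0.000000: (-1.150000, 0.150000); f=(0.150000, -0.954500) → (-1.115500, -0.069535)
(u(0.23), v(0.23)) ≈ (-1.1155, -0.0695)

-1.1155, -0.0695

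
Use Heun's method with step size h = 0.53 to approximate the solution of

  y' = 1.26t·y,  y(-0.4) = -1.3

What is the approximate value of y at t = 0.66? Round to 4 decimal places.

Heun: k1 = f(t_n, y_n); k2 = f(t_n + h, y_n + h·k1); y_{n+1} = y_n + (h/2)·(k1 + k2).
t=-0.400000, y=-1.300000:
  k1 = f(-0.400000, -1.300000) = 0.655200
  k2 = f(0.130000, -0.952744) = -0.156059
  y ← -1.300000 + (0.53/2)·(0.655200 + (-0.156059)) = -1.167728
t=0.130000, y=-1.167728:
  k1 = f(0.130000, -1.167728) = -0.191274
  k2 = f(0.660000, -1.269103) = -1.055386
  y ← -1.167728 + (0.53/2)·(-0.191274 + (-1.055386)) = -1.498093
y(0.66) ≈ -1.4981

-1.4981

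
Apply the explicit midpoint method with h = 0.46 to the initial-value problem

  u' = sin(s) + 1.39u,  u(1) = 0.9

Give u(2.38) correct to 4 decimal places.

Midpoint: k1 = f(s_n, u_n); k2 = f(s_n + h/2, u_n + (h/2)·k1); u_{n+1} = u_n + h·k2.
s=1.000000, u=0.900000:
  k1 = f(1.000000, 0.900000) = 2.092471
  k2 = f(1.230000, 1.381268) = 2.862452
  u ← 0.900000 + 0.46·2.862452 = 2.216728
s=1.460000, u=2.216728:
  k1 = f(1.460000, 2.216728) = 4.075120
  k2 = f(1.690000, 3.154005) = 5.376971
  u ← 2.216728 + 0.46·5.376971 = 4.690135
s=1.920000, u=4.690135:
  k1 = f(1.920000, 4.690135) = 7.458933
  k2 = f(2.150000, 6.405689) = 9.740807
  u ← 4.690135 + 0.46·9.740807 = 9.170906
u(2.38) ≈ 9.1709

9.1709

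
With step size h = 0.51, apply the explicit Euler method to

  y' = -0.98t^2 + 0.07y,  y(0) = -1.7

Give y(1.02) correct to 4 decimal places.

-1.9535

Euler: y_{n+1} = y_n + h·f(t_n, y_n).
t=0.000000, y=-1.700000: f=-0.119000 → y ← -1.700000 + 0.51·(-0.119000) = -1.760690
t=0.510000, y=-1.760690: f=-0.378146 → y ← -1.760690 + 0.51·(-0.378146) = -1.953545
y(1.02) ≈ -1.9535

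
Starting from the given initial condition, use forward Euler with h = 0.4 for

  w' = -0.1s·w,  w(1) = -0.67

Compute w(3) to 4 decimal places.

Euler: w_{n+1} = w_n + h·f(s_n, w_n).
s=1.000000, w=-0.670000: f=0.067000 → w ← -0.670000 + 0.4·0.067000 = -0.643200
s=1.400000, w=-0.643200: f=0.090048 → w ← -0.643200 + 0.4·0.090048 = -0.607181
s=1.800000, w=-0.607181: f=0.109293 → w ← -0.607181 + 0.4·0.109293 = -0.563464
s=2.200000, w=-0.563464: f=0.123962 → w ← -0.563464 + 0.4·0.123962 = -0.513879
s=2.600000, w=-0.513879: f=0.133609 → w ← -0.513879 + 0.4·0.133609 = -0.460436
w(3) ≈ -0.4604

-0.4604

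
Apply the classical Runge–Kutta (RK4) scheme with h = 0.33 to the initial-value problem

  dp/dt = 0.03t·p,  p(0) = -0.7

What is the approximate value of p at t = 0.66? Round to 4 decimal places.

-0.7046

RK4: k1 = f(t_n, p_n); k2 = f(t_n + h/2, p_n + (h/2)·k1); k3 = f(t_n + h/2, p_n + (h/2)·k2); k4 = f(t_n + h, p_n + h·k3); p_{n+1} = p_n + (h/6)·(k1 + 2k2 + 2k3 + k4).
t=0.000000, p=-0.700000:
  k1 = f(0.000000, -0.700000) = 0.000000
  k2 = f(0.165000, -0.700000) = -0.003465
  k3 = f(0.165000, -0.700572) = -0.003468
  k4 = f(0.330000, -0.701144) = -0.006941
  p ← -0.700000 + (0.33/6)·(k1 + 2k2 + 2k3 + k4) = -0.701144
t=0.330000, p=-0.701144:
  k1 = f(0.330000, -0.701144) = -0.006941
  k2 = f(0.495000, -0.702290) = -0.010429
  k3 = f(0.495000, -0.702865) = -0.010438
  k4 = f(0.660000, -0.704589) = -0.013951
  p ← -0.701144 + (0.33/6)·(k1 + 2k2 + 2k3 + k4) = -0.704589
p(0.66) ≈ -0.7046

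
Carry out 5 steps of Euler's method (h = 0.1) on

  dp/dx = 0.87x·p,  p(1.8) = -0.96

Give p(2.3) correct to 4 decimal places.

Euler: p_{n+1} = p_n + h·f(x_n, p_n).
x=1.800000, p=-0.960000: f=-1.503360 → p ← -0.960000 + 0.1·(-1.503360) = -1.110336
x=1.900000, p=-1.110336: f=-1.835385 → p ← -1.110336 + 0.1·(-1.835385) = -1.293875
x=2.000000, p=-1.293875: f=-2.251342 → p ← -1.293875 + 0.1·(-2.251342) = -1.519009
x=2.100000, p=-1.519009: f=-2.775229 → p ← -1.519009 + 0.1·(-2.775229) = -1.796532
x=2.200000, p=-1.796532: f=-3.438561 → p ← -1.796532 + 0.1·(-3.438561) = -2.140388
p(2.3) ≈ -2.1404

-2.1404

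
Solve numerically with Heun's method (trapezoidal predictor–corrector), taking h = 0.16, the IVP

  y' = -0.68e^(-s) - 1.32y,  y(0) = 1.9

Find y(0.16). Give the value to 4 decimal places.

1.4518

Heun: k1 = f(s_n, y_n); k2 = f(s_n + h, y_n + h·k1); y_{n+1} = y_n + (h/2)·(k1 + k2).
s=0.000000, y=1.900000:
  k1 = f(0.000000, 1.900000) = -3.188000
  k2 = f(0.160000, 1.389920) = -2.414152
  y ← 1.900000 + (0.16/2)·(-3.188000 + (-2.414152)) = 1.451828
y(0.16) ≈ 1.4518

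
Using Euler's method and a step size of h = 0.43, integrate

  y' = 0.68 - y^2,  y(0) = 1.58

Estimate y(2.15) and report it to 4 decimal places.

Euler: y_{n+1} = y_n + h·f(x_n, y_n).
x=0.000000, y=1.580000: f=-1.816400 → y ← 1.580000 + 0.43·(-1.816400) = 0.798948
x=0.430000, y=0.798948: f=0.041682 → y ← 0.798948 + 0.43·0.041682 = 0.816871
x=0.860000, y=0.816871: f=0.012721 → y ← 0.816871 + 0.43·0.012721 = 0.822341
x=1.290000, y=0.822341: f=0.003755 → y ← 0.822341 + 0.43·0.003755 = 0.823956
x=1.720000, y=0.823956: f=0.001097 → y ← 0.823956 + 0.43·0.001097 = 0.824427
y(2.15) ≈ 0.8244

0.8244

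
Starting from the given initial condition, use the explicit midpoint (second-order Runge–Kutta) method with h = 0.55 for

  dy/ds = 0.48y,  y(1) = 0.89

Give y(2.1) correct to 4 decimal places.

1.5014

Midpoint: k1 = f(s_n, y_n); k2 = f(s_n + h/2, y_n + (h/2)·k1); y_{n+1} = y_n + h·k2.
s=1.000000, y=0.890000:
  k1 = f(1.000000, 0.890000) = 0.427200
  k2 = f(1.275000, 1.007480) = 0.483590
  y ← 0.890000 + 0.55·0.483590 = 1.155975
s=1.550000, y=1.155975:
  k1 = f(1.550000, 1.155975) = 0.554868
  k2 = f(1.825000, 1.308563) = 0.628110
  y ← 1.155975 + 0.55·0.628110 = 1.501435
y(2.1) ≈ 1.5014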